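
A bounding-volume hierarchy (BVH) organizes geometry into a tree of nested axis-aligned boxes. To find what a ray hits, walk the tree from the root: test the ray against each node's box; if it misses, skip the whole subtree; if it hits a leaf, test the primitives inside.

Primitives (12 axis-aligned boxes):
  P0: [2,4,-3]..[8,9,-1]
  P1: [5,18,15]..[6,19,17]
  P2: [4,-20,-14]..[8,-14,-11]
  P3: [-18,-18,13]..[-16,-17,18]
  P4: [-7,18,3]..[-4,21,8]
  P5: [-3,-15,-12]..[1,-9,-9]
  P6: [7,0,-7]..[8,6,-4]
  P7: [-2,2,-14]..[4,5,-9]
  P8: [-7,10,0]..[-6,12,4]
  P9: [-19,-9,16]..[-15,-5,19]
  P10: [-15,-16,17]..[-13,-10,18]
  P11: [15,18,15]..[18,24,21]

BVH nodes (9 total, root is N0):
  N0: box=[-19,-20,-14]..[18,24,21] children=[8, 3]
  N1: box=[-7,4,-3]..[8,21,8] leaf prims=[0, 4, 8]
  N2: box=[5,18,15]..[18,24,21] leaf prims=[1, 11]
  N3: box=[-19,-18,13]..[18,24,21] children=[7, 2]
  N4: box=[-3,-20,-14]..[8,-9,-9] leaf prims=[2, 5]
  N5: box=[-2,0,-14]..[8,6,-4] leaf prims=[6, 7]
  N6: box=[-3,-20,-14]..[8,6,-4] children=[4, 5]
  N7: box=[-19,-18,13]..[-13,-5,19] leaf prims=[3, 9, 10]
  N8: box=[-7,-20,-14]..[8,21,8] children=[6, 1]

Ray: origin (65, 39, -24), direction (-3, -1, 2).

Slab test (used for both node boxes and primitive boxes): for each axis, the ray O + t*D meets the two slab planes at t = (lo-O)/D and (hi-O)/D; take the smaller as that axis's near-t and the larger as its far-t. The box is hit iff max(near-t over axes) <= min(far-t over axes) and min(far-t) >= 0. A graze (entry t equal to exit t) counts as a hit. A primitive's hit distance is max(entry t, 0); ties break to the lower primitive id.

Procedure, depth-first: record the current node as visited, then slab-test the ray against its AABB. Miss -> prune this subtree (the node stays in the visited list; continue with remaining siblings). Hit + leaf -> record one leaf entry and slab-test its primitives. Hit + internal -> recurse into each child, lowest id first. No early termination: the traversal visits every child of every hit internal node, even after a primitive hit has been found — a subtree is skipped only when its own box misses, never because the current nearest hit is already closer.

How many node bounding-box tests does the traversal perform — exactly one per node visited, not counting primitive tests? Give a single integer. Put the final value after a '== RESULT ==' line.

Trace the traversal:
N0 x:[47/3,28] y:[15,59] z:[5,45/2] -> hit [47/3,45/2], descend [3, 8]
  N3 x:[47/3,28] y:[15,57] z:[37/2,45/2] -> hit [37/2,45/2], descend [2, 7]
    N2 x:[47/3,20] y:[15,21] z:[39/2,45/2] -> hit [39/2,20] leaf, test {P1@t=20, P11(miss)}
    N7 x:[26,28] y:[44,57] z:[37/2,43/2] -> miss, prune
  N8 x:[19,24] y:[18,59] z:[5,16] -> miss, prune

order=[0, 3, 2, 7, 8]  |boxes|=5  |leaves|=1  hit=P1

== RESULT ==
5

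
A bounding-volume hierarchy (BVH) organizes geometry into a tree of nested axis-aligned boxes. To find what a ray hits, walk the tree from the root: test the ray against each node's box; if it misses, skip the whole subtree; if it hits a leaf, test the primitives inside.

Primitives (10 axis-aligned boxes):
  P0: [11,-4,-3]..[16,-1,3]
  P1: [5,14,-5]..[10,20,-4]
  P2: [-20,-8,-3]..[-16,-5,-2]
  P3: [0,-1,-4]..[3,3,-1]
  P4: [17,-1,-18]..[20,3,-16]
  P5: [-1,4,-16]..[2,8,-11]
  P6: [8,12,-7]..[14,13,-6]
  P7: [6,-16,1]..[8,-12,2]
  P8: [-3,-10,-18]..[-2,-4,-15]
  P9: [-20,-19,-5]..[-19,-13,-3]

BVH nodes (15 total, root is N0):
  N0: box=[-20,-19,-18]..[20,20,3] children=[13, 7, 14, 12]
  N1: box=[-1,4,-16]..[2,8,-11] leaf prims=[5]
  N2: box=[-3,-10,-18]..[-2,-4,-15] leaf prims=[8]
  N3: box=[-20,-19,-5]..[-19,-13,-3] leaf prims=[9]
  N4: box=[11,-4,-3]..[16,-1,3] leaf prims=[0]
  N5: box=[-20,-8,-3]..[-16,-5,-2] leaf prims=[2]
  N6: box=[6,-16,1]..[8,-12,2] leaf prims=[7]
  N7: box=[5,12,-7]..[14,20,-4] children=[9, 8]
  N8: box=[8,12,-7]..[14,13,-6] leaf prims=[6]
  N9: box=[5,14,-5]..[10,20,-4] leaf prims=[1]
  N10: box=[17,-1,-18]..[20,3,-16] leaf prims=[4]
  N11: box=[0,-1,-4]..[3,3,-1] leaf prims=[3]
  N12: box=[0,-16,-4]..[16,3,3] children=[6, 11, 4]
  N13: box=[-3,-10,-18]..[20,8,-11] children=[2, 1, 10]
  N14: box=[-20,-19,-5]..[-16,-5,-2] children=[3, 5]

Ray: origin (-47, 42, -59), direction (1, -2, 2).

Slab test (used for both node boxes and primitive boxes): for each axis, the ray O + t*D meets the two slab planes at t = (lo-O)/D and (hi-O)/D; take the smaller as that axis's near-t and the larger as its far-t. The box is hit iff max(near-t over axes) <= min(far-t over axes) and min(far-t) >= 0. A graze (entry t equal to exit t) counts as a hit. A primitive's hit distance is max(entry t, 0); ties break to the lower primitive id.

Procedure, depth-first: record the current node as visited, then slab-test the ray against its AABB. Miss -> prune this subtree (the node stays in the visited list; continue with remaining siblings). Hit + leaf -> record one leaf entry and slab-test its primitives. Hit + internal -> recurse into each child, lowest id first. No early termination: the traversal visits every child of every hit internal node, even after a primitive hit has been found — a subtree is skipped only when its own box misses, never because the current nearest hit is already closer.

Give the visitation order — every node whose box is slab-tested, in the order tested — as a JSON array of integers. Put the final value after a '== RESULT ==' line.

Walk:
N0 x:[27,67] y:[11,61/2] z:[41/2,31] -> hit [27,61/2], descend [7, 12, 13, 14]
  N7 x:[52,61] y:[11,15] z:[26,55/2] -> miss, prune
  N12 x:[47,63] y:[39/2,29] z:[55/2,31] -> miss, prune
  N13 x:[44,67] y:[17,26] z:[41/2,24] -> miss, prune
  N14 x:[27,31] y:[47/2,61/2] z:[27,57/2] -> hit [27,57/2], descend [3, 5]
    N3 x:[27,28] y:[55/2,61/2] z:[27,28] -> hit [55/2,28] leaf, test {P9@t=55/2}
    N5 x:[27,31] y:[47/2,25] z:[28,57/2] -> miss, prune

Visited [0, 7, 12, 13, 14, 3, 5]. Tests: 7 box, 1 leaf. Nearest: P9.

== RESULT ==
[0, 7, 12, 13, 14, 3, 5]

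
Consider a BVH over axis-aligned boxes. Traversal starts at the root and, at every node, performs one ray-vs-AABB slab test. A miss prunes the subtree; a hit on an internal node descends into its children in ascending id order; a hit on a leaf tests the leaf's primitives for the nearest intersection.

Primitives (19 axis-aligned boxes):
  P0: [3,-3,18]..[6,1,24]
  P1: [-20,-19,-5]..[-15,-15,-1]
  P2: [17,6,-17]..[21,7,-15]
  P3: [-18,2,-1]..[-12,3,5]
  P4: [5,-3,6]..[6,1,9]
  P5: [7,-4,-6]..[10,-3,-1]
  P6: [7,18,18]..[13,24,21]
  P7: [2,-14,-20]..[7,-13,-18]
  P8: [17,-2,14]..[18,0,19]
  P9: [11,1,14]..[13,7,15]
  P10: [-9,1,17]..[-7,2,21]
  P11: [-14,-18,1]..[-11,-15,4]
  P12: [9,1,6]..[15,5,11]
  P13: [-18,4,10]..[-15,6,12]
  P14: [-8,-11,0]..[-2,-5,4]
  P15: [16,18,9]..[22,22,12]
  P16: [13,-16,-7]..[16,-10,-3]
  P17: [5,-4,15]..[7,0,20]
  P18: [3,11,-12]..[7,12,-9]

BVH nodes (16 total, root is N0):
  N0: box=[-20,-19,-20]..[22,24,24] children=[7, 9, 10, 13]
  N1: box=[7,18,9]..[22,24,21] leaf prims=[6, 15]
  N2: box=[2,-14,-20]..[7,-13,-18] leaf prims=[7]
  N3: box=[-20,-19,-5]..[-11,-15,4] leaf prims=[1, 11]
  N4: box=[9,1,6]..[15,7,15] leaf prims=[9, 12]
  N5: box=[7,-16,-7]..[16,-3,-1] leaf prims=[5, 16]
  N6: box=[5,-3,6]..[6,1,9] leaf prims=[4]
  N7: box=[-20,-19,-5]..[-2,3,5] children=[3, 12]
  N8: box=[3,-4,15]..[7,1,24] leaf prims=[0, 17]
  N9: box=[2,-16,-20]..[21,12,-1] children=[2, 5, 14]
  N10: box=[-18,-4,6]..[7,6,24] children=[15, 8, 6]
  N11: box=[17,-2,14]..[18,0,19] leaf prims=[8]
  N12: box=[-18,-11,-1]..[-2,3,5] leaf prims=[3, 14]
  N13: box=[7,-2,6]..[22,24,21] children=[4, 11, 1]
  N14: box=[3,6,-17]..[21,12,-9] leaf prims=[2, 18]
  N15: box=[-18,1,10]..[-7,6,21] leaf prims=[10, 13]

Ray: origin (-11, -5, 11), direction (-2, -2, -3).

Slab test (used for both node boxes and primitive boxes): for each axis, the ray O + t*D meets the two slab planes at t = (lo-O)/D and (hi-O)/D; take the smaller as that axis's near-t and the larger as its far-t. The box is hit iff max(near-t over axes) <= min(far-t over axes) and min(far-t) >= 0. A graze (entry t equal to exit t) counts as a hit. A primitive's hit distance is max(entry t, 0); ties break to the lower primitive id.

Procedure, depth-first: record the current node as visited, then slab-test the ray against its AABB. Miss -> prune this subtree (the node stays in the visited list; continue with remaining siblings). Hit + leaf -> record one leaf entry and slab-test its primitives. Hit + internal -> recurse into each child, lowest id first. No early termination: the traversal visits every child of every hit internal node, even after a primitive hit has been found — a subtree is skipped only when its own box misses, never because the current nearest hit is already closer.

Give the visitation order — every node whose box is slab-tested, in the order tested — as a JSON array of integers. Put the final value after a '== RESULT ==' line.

Walk:
N0 x:[-33/2,9/2] y:[-29/2,7] z:[-13/3,31/3] -> hit [-13/3,9/2], descend [7, 9, 10, 13]
  N7 x:[-9/2,9/2] y:[-4,7] z:[2,16/3] -> hit [2,9/2], descend [3, 12]
    N3 x:[0,9/2] y:[5,7] z:[7/3,16/3] -> miss, prune
    N12 x:[-9/2,7/2] y:[-4,3] z:[2,4] -> hit [2,3] leaf, test {P3(miss), P14(miss)}
  N9 x:[-16,-13/2] y:[-17/2,11/2] z:[4,31/3] -> miss, prune
  N10 x:[-9,7/2] y:[-11/2,-1/2] z:[-13/3,5/3] -> miss, prune
  N13 x:[-33/2,-9] y:[-29/2,-3/2] z:[-10/3,5/3] -> miss, prune

7 AABB tests over nodes [0, 7, 3, 12, 9, 10, 13]; 1 leaf entered; closest miss.

== RESULT ==
[0, 7, 3, 12, 9, 10, 13]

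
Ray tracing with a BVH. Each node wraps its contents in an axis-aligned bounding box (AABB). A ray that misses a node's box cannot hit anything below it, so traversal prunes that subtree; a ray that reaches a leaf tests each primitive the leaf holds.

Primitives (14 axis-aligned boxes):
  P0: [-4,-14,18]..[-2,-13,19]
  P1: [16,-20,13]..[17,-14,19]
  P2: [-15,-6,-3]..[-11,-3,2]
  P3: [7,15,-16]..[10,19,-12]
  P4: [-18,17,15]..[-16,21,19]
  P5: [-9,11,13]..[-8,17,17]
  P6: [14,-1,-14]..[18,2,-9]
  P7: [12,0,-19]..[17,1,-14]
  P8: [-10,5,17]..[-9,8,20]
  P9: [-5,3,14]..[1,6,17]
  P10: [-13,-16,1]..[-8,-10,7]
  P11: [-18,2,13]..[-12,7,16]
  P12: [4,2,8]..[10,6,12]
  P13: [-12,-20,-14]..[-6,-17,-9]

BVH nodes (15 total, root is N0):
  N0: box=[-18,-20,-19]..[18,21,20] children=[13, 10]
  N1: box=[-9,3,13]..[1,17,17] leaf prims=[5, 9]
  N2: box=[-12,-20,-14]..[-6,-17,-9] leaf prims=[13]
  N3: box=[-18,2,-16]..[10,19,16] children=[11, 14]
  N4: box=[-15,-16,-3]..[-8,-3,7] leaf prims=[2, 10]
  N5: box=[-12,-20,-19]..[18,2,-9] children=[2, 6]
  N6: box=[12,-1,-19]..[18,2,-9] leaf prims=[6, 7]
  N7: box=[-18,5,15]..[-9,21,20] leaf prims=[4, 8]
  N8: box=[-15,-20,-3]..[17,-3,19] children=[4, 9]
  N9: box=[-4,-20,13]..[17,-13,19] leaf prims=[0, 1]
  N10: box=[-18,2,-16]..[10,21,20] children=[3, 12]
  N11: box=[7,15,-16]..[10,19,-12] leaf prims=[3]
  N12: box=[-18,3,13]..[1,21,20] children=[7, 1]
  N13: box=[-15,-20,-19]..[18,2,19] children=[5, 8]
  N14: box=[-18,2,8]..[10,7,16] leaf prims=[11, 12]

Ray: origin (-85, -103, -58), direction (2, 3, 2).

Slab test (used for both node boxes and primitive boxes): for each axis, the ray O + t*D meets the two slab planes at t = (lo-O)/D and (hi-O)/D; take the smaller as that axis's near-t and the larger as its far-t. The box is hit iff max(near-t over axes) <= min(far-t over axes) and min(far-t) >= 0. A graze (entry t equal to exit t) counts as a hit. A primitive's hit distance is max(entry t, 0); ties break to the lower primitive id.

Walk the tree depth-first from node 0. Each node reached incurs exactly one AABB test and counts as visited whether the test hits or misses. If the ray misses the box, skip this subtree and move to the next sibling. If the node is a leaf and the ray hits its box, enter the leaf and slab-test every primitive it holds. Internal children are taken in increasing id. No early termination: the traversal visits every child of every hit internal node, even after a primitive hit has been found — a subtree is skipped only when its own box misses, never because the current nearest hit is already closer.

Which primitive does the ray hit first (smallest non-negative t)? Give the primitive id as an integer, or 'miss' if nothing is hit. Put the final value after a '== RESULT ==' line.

Trace the traversal:
N0 x:[67/2,103/2] y:[83/3,124/3] z:[39/2,39] -> hit [67/2,39], descend [10, 13]
  N10 x:[67/2,95/2] y:[35,124/3] z:[21,39] -> hit [35,39], descend [3, 12]
    N3 x:[67/2,95/2] y:[35,122/3] z:[21,37] -> hit [35,37], descend [11, 14]
      N11 x:[46,95/2] y:[118/3,122/3] z:[21,23] -> miss, prune
      N14 x:[67/2,95/2] y:[35,110/3] z:[33,37] -> hit [35,110/3] leaf, test {P11@t=71/2, P12(miss)}
    N12 x:[67/2,43] y:[106/3,124/3] z:[71/2,39] -> hit [71/2,39], descend [1, 7]
      N1 x:[38,43] y:[106/3,40] z:[71/2,75/2] -> miss, prune
      N7 x:[67/2,38] y:[36,124/3] z:[73/2,39] -> hit [73/2,38] leaf, test {P4(miss), P8(miss)}
  N13 x:[35,103/2] y:[83/3,35] z:[39/2,77/2] -> hit [35,35], descend [5, 8]
    N5 x:[73/2,103/2] y:[83/3,35] z:[39/2,49/2] -> miss, prune
    N8 x:[35,51] y:[83/3,100/3] z:[55/2,77/2] -> miss, prune

11 AABB tests over nodes [0, 10, 3, 11, 14, 12, 1, 7, 13, 5, 8]; 2 leaves entered; closest P11.

== RESULT ==
11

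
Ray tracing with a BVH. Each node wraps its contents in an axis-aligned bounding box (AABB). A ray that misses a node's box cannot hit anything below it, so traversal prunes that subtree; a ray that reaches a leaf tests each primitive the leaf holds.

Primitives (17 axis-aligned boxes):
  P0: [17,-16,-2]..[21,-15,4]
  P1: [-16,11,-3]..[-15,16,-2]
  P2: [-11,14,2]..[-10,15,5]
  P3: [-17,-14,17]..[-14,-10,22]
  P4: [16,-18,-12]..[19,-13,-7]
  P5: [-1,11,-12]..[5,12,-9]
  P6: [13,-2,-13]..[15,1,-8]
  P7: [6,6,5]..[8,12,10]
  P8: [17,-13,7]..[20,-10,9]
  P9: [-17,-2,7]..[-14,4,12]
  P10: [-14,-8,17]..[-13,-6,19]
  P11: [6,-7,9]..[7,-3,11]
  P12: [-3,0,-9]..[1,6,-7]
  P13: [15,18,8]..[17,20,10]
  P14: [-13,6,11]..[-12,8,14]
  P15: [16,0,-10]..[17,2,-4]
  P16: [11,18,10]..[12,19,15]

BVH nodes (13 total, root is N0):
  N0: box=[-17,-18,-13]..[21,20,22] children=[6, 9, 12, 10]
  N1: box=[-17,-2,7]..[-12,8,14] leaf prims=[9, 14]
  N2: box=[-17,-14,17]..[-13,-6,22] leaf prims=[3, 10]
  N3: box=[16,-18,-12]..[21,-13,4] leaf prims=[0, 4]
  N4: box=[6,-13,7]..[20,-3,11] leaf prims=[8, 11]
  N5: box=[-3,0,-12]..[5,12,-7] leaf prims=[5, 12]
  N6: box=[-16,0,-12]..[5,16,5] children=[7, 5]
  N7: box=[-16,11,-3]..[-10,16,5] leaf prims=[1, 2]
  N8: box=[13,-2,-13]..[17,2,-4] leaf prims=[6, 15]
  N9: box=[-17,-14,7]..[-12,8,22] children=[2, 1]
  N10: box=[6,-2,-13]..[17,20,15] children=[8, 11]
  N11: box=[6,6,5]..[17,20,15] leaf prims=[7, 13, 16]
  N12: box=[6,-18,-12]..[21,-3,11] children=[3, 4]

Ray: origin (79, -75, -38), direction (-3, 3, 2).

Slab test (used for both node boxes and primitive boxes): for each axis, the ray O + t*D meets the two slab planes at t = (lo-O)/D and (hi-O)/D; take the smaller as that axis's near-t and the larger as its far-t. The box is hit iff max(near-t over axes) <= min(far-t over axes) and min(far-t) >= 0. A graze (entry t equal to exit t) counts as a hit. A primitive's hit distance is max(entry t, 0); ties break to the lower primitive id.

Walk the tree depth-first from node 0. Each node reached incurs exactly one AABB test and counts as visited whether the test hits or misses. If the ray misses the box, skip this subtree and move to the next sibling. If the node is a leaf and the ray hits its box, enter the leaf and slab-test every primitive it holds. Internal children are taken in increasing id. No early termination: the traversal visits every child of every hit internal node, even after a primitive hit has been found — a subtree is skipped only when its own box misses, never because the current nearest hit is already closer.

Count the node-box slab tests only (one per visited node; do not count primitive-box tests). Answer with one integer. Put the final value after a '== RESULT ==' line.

Walk:
N0 x:[58/3,32] y:[19,95/3] z:[25/2,30] -> hit [58/3,30], descend [6, 9, 10, 12]
  N6 x:[74/3,95/3] y:[25,91/3] z:[13,43/2] -> miss, prune
  N9 x:[91/3,32] y:[61/3,83/3] z:[45/2,30] -> miss, prune
  N10 x:[62/3,73/3] y:[73/3,95/3] z:[25/2,53/2] -> hit [73/3,73/3], descend [8, 11]
    N8 x:[62/3,22] y:[73/3,77/3] z:[25/2,17] -> miss, prune
    N11 x:[62/3,73/3] y:[27,95/3] z:[43/2,53/2] -> miss, prune
  N12 x:[58/3,73/3] y:[19,24] z:[13,49/2] -> hit [58/3,24], descend [3, 4]
    N3 x:[58/3,21] y:[19,62/3] z:[13,21] -> hit [58/3,62/3] leaf, test {P0@t=59/3, P4(miss)}
    N4 x:[59/3,73/3] y:[62/3,24] z:[45/2,49/2] -> hit [45/2,24] leaf, test {P8(miss), P11@t=24}

Visited [0, 6, 9, 10, 8, 11, 12, 3, 4]. Tests: 9 box, 2 leaf. Nearest: P0.

== RESULT ==
9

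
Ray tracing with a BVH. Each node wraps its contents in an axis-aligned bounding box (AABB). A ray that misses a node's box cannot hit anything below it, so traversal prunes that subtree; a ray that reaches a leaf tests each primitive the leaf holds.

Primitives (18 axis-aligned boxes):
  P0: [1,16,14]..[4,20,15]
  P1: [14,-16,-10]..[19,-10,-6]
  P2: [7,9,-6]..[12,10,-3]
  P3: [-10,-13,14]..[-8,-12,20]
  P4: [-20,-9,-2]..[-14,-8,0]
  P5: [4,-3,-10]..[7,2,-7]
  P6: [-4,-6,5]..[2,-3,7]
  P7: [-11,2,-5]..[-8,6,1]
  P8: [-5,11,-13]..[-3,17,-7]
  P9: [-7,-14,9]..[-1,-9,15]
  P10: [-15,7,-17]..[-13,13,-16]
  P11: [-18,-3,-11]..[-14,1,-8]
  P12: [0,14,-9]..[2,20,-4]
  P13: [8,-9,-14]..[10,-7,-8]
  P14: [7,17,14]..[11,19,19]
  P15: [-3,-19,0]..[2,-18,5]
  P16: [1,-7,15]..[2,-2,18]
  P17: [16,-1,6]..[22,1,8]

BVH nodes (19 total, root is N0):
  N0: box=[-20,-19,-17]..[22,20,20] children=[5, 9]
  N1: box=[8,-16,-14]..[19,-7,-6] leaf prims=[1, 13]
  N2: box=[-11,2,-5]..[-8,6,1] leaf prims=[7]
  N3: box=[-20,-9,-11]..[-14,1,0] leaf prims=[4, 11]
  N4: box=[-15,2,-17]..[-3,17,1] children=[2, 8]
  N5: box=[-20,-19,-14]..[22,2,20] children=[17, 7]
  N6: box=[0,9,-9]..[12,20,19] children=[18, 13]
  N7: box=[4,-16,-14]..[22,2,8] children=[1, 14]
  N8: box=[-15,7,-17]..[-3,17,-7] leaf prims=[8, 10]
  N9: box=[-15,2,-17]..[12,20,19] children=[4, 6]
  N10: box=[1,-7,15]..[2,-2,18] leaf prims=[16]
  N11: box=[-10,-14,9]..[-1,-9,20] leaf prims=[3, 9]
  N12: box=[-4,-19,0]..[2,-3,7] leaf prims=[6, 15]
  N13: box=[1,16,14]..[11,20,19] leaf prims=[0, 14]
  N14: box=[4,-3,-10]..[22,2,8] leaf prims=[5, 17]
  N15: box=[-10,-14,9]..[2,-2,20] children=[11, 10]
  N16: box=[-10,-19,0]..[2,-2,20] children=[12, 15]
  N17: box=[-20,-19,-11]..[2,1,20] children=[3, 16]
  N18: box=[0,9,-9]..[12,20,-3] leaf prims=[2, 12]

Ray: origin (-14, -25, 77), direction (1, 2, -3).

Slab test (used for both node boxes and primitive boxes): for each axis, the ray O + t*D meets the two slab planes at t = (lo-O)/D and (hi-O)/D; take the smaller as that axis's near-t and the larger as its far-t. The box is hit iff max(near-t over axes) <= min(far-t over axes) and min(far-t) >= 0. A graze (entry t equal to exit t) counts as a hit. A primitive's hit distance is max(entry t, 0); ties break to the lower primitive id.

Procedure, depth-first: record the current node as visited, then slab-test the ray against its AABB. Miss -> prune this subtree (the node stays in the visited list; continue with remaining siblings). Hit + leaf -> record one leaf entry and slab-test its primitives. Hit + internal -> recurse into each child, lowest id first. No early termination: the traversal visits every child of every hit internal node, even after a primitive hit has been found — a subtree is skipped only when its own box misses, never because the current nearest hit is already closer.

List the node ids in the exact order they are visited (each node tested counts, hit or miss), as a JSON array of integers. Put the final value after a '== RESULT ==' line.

Trace the traversal:
N0 x:[-6,36] y:[3,45/2] z:[19,94/3] -> hit [19,45/2], descend [5, 9]
  N5 x:[-6,36] y:[3,27/2] z:[19,91/3] -> miss, prune
  N9 x:[-1,26] y:[27/2,45/2] z:[58/3,94/3] -> hit [58/3,45/2], descend [4, 6]
    N4 x:[-1,11] y:[27/2,21] z:[76/3,94/3] -> miss, prune
    N6 x:[14,26] y:[17,45/2] z:[58/3,86/3] -> hit [58/3,45/2], descend [13, 18]
      N13 x:[15,25] y:[41/2,45/2] z:[58/3,21] -> hit [41/2,21] leaf, test {P0(miss), P14@t=21}
      N18 x:[14,26] y:[17,45/2] z:[80/3,86/3] -> miss, prune

Summary -> nodes [0, 5, 9, 4, 6, 13, 18]; box-tests=7; leaf-entries=1; first=P14

== RESULT ==
[0, 5, 9, 4, 6, 13, 18]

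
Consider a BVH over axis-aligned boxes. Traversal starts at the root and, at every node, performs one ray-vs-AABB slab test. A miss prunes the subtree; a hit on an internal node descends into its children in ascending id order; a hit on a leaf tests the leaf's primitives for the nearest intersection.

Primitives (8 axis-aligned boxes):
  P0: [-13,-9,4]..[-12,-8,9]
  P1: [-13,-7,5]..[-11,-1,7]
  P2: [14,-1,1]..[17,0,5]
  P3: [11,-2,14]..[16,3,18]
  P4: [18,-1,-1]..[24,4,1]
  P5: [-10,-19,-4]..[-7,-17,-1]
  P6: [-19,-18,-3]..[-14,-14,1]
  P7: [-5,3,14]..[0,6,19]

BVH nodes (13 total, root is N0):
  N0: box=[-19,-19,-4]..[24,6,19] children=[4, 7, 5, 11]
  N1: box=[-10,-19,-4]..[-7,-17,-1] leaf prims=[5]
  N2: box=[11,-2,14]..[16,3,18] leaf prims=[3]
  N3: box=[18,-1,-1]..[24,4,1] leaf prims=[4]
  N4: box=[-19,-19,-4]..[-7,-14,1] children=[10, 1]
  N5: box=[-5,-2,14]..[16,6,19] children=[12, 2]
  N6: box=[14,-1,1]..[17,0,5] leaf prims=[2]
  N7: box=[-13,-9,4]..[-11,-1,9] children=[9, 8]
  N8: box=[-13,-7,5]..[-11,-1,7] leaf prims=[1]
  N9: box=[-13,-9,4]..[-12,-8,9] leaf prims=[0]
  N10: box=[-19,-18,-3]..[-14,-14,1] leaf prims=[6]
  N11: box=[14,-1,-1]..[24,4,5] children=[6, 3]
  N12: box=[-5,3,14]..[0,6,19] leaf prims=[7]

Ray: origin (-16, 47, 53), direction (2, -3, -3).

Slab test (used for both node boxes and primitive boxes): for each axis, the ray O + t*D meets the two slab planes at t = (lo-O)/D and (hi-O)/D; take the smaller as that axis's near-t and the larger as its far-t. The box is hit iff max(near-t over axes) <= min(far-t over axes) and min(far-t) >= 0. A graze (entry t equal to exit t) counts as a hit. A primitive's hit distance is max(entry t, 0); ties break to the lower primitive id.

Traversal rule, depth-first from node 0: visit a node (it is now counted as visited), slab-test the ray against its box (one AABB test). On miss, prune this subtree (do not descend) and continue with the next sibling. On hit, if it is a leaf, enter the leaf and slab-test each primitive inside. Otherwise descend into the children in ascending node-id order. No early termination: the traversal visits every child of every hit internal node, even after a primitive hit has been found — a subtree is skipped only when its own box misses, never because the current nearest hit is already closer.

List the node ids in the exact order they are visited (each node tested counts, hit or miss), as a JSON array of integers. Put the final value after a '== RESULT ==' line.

Traverse from the root:
N0 x:[-3/2,20] y:[41/3,22] z:[34/3,19] -> hit [41/3,19], descend [4, 5, 7, 11]
  N4 x:[-3/2,9/2] y:[61/3,22] z:[52/3,19] -> miss, prune
  N5 x:[11/2,16] y:[41/3,49/3] z:[34/3,13] -> miss, prune
  N7 x:[3/2,5/2] y:[16,56/3] z:[44/3,49/3] -> miss, prune
  N11 x:[15,20] y:[43/3,16] z:[16,18] -> hit [16,16], descend [3, 6]
    N3 x:[17,20] y:[43/3,16] z:[52/3,18] -> miss, prune
    N6 x:[15,33/2] y:[47/3,16] z:[16,52/3] -> hit [16,16] leaf, test {P2@t=16}

Visited [0, 4, 5, 7, 11, 3, 6]. Tests: 7 box, 1 leaf. Nearest: P2.

== RESULT ==
[0, 4, 5, 7, 11, 3, 6]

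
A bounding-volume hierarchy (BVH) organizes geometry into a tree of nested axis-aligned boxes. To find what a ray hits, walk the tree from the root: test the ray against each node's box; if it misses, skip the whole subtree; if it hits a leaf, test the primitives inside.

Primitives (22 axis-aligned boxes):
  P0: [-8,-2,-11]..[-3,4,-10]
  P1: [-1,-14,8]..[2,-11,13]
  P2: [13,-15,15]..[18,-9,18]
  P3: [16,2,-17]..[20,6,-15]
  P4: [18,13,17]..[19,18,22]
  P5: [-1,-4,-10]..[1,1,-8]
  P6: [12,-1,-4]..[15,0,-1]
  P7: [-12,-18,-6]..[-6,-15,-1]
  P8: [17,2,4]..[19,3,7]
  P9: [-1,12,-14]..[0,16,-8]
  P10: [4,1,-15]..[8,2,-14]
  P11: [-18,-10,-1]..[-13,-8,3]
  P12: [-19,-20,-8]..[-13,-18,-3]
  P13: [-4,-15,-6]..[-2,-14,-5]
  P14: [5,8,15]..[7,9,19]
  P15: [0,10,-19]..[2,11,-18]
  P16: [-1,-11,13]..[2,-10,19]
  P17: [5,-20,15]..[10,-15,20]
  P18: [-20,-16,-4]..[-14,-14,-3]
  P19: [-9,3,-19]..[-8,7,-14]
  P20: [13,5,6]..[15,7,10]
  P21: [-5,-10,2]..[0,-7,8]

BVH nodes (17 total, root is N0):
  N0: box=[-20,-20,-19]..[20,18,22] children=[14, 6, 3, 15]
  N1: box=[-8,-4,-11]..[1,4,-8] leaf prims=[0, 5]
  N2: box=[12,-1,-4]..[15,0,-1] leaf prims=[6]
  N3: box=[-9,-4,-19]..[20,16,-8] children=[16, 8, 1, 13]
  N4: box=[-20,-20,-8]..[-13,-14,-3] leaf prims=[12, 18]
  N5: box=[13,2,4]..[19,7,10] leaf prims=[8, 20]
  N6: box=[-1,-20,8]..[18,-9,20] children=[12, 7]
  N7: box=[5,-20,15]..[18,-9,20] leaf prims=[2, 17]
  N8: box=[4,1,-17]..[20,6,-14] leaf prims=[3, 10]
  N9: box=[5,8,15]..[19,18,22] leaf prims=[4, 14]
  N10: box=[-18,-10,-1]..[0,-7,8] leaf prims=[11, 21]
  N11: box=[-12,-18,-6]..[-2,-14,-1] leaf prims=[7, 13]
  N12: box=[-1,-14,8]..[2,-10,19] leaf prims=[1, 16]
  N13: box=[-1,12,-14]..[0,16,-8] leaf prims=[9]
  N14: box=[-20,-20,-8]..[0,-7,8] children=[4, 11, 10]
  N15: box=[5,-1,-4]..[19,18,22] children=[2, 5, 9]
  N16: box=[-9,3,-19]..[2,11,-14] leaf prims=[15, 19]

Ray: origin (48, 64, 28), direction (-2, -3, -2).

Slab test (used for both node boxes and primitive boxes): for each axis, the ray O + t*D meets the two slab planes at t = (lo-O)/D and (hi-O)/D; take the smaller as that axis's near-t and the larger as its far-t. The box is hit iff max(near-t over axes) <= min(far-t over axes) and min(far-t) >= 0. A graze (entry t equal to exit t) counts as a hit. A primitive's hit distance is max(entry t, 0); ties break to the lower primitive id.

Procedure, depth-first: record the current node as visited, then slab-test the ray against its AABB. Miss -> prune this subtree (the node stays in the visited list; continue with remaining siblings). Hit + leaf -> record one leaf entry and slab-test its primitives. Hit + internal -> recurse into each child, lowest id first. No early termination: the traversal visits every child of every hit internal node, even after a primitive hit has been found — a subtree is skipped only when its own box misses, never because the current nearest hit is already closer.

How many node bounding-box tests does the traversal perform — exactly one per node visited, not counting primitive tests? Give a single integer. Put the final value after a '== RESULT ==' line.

Traverse from the root:
N0 x:[14,34] y:[46/3,28] z:[3,47/2] -> hit [46/3,47/2], descend [3, 6, 14, 15]
  N3 x:[14,57/2] y:[16,68/3] z:[18,47/2] -> hit [18,68/3], descend [1, 8, 13, 16]
    N1 x:[47/2,28] y:[20,68/3] z:[18,39/2] -> miss, prune
    N8 x:[14,22] y:[58/3,21] z:[21,45/2] -> hit [21,21] leaf, test {P3(miss), P10@t=21}
    N13 x:[24,49/2] y:[16,52/3] z:[18,21] -> miss, prune
    N16 x:[23,57/2] y:[53/3,61/3] z:[21,47/2] -> miss, prune
  N6 x:[15,49/2] y:[73/3,28] z:[4,10] -> miss, prune
  N14 x:[24,34] y:[71/3,28] z:[10,18] -> miss, prune
  N15 x:[29/2,43/2] y:[46/3,65/3] z:[3,16] -> hit [46/3,16], descend [2, 5, 9]
    N2 x:[33/2,18] y:[64/3,65/3] z:[29/2,16] -> miss, prune
    N5 x:[29/2,35/2] y:[19,62/3] z:[9,12] -> miss, prune
    N9 x:[29/2,43/2] y:[46/3,56/3] z:[3,13/2] -> miss, prune

Summary -> nodes [0, 3, 1, 8, 13, 16, 6, 14, 15, 2, 5, 9]; box-tests=12; leaf-entries=1; first=P10

== RESULT ==
12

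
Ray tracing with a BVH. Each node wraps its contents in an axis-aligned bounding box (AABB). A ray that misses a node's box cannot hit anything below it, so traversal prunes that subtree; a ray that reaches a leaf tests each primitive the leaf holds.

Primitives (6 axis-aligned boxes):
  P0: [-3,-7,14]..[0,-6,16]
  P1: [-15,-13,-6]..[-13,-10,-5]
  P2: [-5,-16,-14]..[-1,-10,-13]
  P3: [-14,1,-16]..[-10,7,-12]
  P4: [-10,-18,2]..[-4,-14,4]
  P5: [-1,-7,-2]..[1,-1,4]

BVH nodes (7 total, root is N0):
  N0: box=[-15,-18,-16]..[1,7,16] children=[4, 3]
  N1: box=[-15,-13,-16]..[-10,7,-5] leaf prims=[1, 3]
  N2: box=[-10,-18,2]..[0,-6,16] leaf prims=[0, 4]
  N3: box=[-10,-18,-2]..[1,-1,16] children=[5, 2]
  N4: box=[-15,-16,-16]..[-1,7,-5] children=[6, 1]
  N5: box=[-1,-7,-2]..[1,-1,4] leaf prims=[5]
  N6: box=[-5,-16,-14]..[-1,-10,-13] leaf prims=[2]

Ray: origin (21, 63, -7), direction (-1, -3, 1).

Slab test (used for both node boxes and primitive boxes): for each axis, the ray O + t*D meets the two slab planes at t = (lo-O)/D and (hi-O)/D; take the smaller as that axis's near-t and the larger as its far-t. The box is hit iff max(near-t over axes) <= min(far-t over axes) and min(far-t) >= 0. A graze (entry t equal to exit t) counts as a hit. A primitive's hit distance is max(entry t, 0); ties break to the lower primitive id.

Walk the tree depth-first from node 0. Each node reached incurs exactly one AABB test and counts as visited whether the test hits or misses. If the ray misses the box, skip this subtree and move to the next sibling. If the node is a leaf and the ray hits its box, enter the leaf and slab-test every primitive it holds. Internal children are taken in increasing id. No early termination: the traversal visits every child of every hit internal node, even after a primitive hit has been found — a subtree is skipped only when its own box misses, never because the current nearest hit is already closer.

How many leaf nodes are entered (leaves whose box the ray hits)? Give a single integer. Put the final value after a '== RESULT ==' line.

Walk:
N0 x:[20,36] y:[56/3,27] z:[-9,23] -> hit [20,23], descend [3, 4]
  N3 x:[20,31] y:[64/3,27] z:[5,23] -> hit [64/3,23], descend [2, 5]
    N2 x:[21,31] y:[23,27] z:[9,23] -> hit [23,23] leaf, test {P0@t=23, P4(miss)}
    N5 x:[20,22] y:[64/3,70/3] z:[5,11] -> miss, prune
  N4 x:[22,36] y:[56/3,79/3] z:[-9,2] -> miss, prune

Summary -> nodes [0, 3, 2, 5, 4]; box-tests=5; leaf-entries=1; first=P0

== RESULT ==
1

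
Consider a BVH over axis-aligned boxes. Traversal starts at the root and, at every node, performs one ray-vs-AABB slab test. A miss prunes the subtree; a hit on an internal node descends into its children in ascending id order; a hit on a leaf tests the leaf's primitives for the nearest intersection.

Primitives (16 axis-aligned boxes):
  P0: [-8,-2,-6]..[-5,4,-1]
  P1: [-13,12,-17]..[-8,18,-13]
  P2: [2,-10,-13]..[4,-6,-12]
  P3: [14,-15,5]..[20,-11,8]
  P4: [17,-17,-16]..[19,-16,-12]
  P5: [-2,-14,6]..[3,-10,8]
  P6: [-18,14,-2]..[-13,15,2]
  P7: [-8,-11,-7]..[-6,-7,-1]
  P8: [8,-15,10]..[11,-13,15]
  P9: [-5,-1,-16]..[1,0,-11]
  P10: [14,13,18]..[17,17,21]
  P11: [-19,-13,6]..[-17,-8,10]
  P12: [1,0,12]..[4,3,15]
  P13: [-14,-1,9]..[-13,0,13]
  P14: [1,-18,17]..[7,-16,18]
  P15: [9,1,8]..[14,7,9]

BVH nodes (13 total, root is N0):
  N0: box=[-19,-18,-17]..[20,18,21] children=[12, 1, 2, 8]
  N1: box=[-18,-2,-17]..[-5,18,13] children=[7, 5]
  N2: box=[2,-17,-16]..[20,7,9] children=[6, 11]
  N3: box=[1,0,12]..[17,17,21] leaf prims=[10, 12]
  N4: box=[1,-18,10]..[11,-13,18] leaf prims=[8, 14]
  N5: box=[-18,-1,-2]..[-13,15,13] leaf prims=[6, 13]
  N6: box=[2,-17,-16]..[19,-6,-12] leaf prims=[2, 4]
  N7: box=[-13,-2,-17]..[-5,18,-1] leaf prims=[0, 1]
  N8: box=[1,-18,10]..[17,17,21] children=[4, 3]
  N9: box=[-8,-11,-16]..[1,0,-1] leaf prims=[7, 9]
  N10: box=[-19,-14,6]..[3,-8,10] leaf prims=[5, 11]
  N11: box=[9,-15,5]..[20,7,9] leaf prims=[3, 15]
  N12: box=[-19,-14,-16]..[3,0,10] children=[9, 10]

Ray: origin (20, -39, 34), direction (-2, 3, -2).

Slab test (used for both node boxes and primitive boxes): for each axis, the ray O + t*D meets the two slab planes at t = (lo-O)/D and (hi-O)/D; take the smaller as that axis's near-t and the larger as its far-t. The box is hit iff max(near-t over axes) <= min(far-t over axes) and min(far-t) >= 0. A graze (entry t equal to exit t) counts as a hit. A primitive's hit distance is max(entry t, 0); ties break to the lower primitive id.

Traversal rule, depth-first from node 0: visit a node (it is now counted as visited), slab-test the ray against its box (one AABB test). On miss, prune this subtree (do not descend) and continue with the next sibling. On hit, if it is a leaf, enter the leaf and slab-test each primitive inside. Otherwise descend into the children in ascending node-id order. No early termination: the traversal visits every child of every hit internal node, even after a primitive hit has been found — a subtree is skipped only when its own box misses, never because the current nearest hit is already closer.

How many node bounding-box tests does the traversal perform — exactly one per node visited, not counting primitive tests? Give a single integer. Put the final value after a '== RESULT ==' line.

Traverse from the root:
N0 x:[0,39/2] y:[7,19] z:[13/2,51/2] -> hit [7,19], descend [1, 2, 8, 12]
  N1 x:[25/2,19] y:[37/3,19] z:[21/2,51/2] -> hit [25/2,19], descend [5, 7]
    N5 x:[33/2,19] y:[38/3,18] z:[21/2,18] -> hit [33/2,18] leaf, test {P6@t=53/3, P13(miss)}
    N7 x:[25/2,33/2] y:[37/3,19] z:[35/2,51/2] -> miss, prune
  N2 x:[0,9] y:[22/3,46/3] z:[25/2,25] -> miss, prune
  N8 x:[3/2,19/2] y:[7,56/3] z:[13/2,12] -> hit [7,19/2], descend [3, 4]
    N3 x:[3/2,19/2] y:[13,56/3] z:[13/2,11] -> miss, prune
    N4 x:[9/2,19/2] y:[7,26/3] z:[8,12] -> hit [8,26/3] leaf, test {P8(miss), P14(miss)}
  N12 x:[17/2,39/2] y:[25/3,13] z:[12,25] -> hit [12,13], descend [9, 10]
    N9 x:[19/2,14] y:[28/3,13] z:[35/2,25] -> miss, prune
    N10 x:[17/2,39/2] y:[25/3,31/3] z:[12,14] -> miss, prune

order=[0, 1, 5, 7, 2, 8, 3, 4, 12, 9, 10]  |boxes|=11  |leaves|=2  hit=P6

== RESULT ==
11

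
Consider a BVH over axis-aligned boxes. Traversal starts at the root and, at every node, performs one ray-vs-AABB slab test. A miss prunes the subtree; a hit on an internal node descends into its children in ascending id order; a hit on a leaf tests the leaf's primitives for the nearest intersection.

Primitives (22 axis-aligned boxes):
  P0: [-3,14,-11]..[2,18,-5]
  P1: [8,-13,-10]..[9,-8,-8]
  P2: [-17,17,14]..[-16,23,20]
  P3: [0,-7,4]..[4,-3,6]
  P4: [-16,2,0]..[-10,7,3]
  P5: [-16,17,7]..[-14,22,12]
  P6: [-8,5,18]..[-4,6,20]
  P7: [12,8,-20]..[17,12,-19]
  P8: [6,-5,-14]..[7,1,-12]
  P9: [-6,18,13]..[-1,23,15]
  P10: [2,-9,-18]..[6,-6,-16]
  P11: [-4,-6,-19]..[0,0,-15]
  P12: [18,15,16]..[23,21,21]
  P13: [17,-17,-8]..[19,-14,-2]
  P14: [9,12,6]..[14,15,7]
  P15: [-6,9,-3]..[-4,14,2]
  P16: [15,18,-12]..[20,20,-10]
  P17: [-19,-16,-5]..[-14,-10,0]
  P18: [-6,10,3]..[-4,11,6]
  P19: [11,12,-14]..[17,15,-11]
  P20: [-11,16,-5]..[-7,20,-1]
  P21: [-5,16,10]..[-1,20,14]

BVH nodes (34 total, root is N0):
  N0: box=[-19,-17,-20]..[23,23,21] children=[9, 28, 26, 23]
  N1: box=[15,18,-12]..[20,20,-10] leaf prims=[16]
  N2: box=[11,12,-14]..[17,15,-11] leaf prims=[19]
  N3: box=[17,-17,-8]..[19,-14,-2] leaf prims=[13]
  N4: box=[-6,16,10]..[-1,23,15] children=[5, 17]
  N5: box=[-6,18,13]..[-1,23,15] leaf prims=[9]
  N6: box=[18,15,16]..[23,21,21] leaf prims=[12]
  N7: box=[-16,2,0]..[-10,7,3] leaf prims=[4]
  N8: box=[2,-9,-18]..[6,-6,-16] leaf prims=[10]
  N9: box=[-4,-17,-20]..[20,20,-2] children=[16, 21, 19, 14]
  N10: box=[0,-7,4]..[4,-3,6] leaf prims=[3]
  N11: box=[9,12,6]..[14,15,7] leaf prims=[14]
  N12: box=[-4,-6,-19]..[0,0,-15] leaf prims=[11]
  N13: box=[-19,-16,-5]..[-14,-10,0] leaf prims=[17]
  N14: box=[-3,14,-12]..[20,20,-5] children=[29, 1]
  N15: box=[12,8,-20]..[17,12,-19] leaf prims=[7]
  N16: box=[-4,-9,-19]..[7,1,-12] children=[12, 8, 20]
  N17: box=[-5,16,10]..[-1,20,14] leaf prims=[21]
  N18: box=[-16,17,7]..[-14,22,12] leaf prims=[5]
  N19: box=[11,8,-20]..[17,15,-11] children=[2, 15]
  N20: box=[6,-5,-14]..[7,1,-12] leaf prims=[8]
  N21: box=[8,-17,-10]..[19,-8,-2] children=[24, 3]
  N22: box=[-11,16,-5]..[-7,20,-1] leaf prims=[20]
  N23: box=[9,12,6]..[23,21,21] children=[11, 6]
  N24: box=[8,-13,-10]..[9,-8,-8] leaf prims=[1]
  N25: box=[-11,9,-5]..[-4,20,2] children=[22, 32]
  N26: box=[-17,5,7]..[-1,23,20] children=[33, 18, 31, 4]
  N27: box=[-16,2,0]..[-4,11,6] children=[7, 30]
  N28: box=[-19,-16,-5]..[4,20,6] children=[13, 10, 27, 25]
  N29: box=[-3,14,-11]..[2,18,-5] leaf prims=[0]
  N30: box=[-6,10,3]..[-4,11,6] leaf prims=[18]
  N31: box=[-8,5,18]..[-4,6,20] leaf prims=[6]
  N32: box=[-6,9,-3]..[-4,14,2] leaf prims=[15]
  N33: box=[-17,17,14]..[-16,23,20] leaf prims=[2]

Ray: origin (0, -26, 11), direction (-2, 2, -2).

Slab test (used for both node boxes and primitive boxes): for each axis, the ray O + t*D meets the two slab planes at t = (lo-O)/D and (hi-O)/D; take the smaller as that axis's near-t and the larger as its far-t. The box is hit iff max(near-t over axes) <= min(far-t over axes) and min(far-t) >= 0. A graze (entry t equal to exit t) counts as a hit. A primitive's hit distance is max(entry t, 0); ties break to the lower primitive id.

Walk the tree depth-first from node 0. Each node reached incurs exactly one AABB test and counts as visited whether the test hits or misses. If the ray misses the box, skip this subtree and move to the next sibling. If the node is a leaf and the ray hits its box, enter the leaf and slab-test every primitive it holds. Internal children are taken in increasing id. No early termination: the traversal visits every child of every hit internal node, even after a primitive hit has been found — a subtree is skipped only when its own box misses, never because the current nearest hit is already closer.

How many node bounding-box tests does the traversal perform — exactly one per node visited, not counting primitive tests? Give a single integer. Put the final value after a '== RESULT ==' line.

Walk:
N0 x:[-23/2,19/2] y:[9/2,49/2] z:[-5,31/2] -> hit [9/2,19/2], descend [9, 23, 26, 28]
  N9 x:[-10,2] y:[9/2,23] z:[13/2,31/2] -> miss, prune
  N23 x:[-23/2,-9/2] y:[19,47/2] z:[-5,5/2] -> miss, prune
  N26 x:[1/2,17/2] y:[31/2,49/2] z:[-9/2,2] -> miss, prune
  N28 x:[-2,19/2] y:[5,23] z:[5/2,8] -> hit [5,8], descend [10, 13, 25, 27]
    N10 x:[-2,0] y:[19/2,23/2] z:[5/2,7/2] -> miss, prune
    N13 x:[7,19/2] y:[5,8] z:[11/2,8] -> hit [7,8] leaf, test {P17@t=7}
    N25 x:[2,11/2] y:[35/2,23] z:[9/2,8] -> miss, prune
    N27 x:[2,8] y:[14,37/2] z:[5/2,11/2] -> miss, prune

9 AABB tests over nodes [0, 9, 23, 26, 28, 10, 13, 25, 27]; 1 leaf entered; closest P17.

== RESULT ==
9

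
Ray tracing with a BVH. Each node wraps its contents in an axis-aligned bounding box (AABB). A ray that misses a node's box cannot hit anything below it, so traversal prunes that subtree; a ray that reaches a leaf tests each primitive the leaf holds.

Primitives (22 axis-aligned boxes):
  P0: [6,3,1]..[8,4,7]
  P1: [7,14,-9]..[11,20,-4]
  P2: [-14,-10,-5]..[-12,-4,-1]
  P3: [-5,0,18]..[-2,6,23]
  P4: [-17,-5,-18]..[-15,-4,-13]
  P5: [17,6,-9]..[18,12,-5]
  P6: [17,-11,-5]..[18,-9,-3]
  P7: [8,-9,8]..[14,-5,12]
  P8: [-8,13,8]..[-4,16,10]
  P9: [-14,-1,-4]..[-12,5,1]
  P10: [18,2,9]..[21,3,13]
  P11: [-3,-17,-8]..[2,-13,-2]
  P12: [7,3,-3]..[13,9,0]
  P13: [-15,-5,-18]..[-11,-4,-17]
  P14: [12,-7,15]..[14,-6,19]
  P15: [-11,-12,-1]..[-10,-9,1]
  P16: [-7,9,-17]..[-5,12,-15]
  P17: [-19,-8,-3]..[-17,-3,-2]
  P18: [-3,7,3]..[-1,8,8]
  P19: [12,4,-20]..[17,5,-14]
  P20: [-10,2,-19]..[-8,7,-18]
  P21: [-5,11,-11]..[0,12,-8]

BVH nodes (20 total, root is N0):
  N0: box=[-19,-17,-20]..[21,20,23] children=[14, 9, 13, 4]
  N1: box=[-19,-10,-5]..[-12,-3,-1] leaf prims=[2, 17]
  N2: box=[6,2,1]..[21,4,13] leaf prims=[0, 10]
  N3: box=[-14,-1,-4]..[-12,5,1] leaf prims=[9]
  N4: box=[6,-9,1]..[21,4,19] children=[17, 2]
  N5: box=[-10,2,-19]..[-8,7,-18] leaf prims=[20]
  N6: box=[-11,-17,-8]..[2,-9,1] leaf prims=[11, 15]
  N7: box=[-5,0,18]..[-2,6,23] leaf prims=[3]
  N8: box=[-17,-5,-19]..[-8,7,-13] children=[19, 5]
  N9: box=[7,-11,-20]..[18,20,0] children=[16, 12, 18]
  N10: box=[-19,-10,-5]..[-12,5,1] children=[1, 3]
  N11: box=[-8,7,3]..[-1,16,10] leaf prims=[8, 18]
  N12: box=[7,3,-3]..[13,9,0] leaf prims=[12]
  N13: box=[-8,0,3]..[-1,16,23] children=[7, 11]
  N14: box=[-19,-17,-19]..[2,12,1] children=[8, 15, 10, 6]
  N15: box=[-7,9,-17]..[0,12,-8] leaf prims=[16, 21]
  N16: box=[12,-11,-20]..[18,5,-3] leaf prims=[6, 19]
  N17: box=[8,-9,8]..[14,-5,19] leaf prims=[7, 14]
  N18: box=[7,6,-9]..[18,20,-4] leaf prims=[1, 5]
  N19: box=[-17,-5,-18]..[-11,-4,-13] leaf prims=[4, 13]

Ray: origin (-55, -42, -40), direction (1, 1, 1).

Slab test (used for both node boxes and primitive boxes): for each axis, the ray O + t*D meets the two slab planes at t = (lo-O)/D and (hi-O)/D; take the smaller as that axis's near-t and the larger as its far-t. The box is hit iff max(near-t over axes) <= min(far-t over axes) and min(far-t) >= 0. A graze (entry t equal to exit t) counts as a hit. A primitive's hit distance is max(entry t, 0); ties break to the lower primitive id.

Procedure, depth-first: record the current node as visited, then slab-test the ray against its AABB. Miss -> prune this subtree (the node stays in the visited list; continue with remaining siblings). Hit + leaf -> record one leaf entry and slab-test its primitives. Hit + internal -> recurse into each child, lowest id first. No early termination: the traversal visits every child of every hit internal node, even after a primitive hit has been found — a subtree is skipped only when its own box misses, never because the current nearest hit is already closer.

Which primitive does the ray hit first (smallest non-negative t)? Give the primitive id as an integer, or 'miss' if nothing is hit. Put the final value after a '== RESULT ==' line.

Walk:
N0 x:[36,76] y:[25,62] z:[20,63] -> hit [36,62], descend [4, 9, 13, 14]
  N4 x:[61,76] y:[33,46] z:[41,59] -> miss, prune
  N9 x:[62,73] y:[31,62] z:[20,40] -> miss, prune
  N13 x:[47,54] y:[42,58] z:[43,63] -> hit [47,54], descend [7, 11]
    N7 x:[50,53] y:[42,48] z:[58,63] -> miss, prune
    N11 x:[47,54] y:[49,58] z:[43,50] -> hit [49,50] leaf, test {P8(miss), P18(miss)}
  N14 x:[36,57] y:[25,54] z:[21,41] -> hit [36,41], descend [6, 8, 10, 15]
    N6 x:[44,57] y:[25,33] z:[32,41] -> miss, prune
    N8 x:[38,47] y:[37,49] z:[21,27] -> miss, prune
    N10 x:[36,43] y:[32,47] z:[35,41] -> hit [36,41], descend [1, 3]
      N1 x:[36,43] y:[32,39] z:[35,39] -> hit [36,39] leaf, test {P2(miss), P17@t=37}
      N3 x:[41,43] y:[41,47] z:[36,41] -> hit [41,41] leaf, test {P9@t=41}
    N15 x:[48,55] y:[51,54] z:[23,32] -> miss, prune

Visited [0, 4, 9, 13, 7, 11, 14, 6, 8, 10, 1, 3, 15]. Tests: 13 box, 3 leaf. Nearest: P17.

== RESULT ==
17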